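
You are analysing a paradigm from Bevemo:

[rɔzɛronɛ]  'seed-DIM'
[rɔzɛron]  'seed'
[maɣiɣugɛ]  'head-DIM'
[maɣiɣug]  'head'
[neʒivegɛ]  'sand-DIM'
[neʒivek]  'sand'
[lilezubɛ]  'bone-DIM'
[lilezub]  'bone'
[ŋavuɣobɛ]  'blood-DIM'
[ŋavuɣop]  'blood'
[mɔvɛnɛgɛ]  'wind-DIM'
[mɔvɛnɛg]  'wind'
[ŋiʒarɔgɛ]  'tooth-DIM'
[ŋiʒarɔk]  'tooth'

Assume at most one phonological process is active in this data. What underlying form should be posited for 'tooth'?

The root 'tooth' surfaces as [ŋiʒarɔgɛ] and [ŋiʒarɔk], with a stem-final [g] ~ [k] alternation.
If /g/ were underlying and a rule turned it into [k] in isolation, 'head' would also alternate; but it has [g] in both [maɣiɣugɛ] and [maɣiɣug].
Therefore /k/ is basic and [g] is derived by intervocalic voicing (voiceless stops become voiced between vowels).

/ŋiʒarɔk/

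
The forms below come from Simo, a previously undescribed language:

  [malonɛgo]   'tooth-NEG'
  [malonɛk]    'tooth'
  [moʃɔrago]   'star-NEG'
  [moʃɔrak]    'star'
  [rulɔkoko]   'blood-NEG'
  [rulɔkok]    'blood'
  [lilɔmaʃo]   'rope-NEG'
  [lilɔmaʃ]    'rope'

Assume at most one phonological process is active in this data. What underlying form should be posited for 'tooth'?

/malonɛg/

'tooth' shows [g] ~ [k] at the end of the stem ([malonɛgo] vs [malonɛk]).
But 'blood' keeps [k] in both environments ([rulɔkoko], [rulɔkok]), so there is no rule changing /k/ to [g] before the NEG suffix.
The alternation reflects word-final obstruent devoicing: voiced obstruents become voiceless word-finally. /g/ is underlying.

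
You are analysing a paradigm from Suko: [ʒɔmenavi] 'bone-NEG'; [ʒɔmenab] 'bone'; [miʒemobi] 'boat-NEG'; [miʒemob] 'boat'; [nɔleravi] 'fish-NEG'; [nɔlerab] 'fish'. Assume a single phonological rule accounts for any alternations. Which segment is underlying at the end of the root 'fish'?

'fish' shows [v] ~ [b] at the end of the stem ([nɔleravi] vs [nɔlerab]).
But 'boat' keeps [b] in both environments ([miʒemobi], [miʒemob]), so there is no rule changing /b/ to [v] before the NEG suffix.
The alternation reflects word-final hardening: voiced fricatives become stops word-finally. /v/ is underlying.

/v/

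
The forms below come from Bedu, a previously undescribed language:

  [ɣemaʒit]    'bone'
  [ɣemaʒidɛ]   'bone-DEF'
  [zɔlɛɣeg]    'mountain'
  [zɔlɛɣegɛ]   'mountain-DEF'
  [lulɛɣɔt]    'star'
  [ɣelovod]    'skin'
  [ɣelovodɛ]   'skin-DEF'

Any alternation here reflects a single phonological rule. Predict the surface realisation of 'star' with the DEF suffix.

The stem for 'bone' ends in [t] in [ɣemaʒit] but [d] in [ɣemaʒidɛ].
Compare 'skin', with invariant [d] in [ɣelovod] and [ɣelovodɛ]: an analysis with underlying /d/ and a rule producing [t] in isolation would wrongly predict alternation here too.
The underlying segment must be /t/; voiceless stops become voiced between vowels, yielding [d] there.
From [lulɛɣɔt] the stem 'star' is /lulɛɣɔt/; between vowels this yields [lulɛɣɔdɛ].

[lulɛɣɔdɛ]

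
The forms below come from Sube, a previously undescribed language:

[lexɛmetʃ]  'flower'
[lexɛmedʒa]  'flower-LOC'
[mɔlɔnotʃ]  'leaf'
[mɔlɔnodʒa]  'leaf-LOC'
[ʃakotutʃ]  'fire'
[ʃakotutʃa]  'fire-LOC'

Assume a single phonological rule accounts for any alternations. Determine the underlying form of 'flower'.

The root 'flower' surfaces as [lexɛmetʃ] and [lexɛmedʒa], with a stem-final [tʃ] ~ [dʒ] alternation.
Compare 'fire', with invariant [tʃ] in [ʃakotutʃ] and [ʃakotutʃa]: an analysis with underlying /tʃ/ and a rule producing [dʒ] before the LOC suffix would wrongly predict alternation here too.
So /dʒ/ is underlying, and a rule of word-final obstruent devoicing — voiced obstruents become voiceless word-finally — gives [tʃ].

/lexɛmedʒ/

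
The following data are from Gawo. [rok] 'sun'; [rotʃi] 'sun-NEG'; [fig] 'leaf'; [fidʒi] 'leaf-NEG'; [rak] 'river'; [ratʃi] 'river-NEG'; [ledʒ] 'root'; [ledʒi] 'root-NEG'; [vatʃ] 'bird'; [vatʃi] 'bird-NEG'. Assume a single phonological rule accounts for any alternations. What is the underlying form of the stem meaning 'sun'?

/rok/

'sun' shows [k] ~ [tʃ] at the end of the stem ([rok] vs [rotʃi]).
If /tʃ/ were underlying and a rule turned it into [k] in isolation, 'bird' would also alternate; but it has [tʃ] in both [vatʃ] and [vatʃi].
The underlying segment must be /k/; /k/ and /g/ become palato-alveolar [tʃ] and [dʒ] before a front vowel, yielding [tʃ] there.
So 'sun' = /rok/.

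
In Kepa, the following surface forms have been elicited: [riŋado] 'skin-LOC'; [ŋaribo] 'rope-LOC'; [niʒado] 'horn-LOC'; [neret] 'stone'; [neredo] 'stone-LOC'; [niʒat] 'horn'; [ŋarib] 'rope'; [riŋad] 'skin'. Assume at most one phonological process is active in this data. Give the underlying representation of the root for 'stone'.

The root 'stone' surfaces as [neret] and [neredo], with a stem-final [t] ~ [d] alternation.
But 'skin' keeps [d] in both environments ([riŋad], [riŋado]), so there is no rule changing /d/ to [t] in isolation.
The alternation reflects intervocalic voicing: voiceless stops become voiced between vowels. /t/ is underlying.
The underlying form of 'stone' is therefore /neret/.

/neret/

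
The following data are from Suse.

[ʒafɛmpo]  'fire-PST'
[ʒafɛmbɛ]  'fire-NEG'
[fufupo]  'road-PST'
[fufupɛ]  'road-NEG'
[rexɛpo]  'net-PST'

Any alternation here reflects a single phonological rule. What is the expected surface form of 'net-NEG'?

The NEG suffix surfaces as [-bɛ] and [-pɛ], depending on the final segment of the stem.
The PST suffix, which begins with [p], is invariant after every stem; so [p] is not altered by any rule here.
So the underlying form is /-bɛ/, and voiced stops become voiceless after a vowel.
After 'net', which ends in a vowel, the suffix surfaces as [-pɛ], giving [rexɛpɛ].

[rexɛpɛ]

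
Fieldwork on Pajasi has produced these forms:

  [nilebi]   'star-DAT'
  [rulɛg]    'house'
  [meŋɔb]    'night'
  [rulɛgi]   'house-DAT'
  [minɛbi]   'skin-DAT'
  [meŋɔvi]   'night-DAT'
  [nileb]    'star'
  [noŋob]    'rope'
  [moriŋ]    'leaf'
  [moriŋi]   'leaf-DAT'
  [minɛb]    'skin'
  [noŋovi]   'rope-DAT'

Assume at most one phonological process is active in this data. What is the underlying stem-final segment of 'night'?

/v/

The root 'night' surfaces as [meŋɔvi] and [meŋɔb], with a stem-final [v] ~ [b] alternation.
Compare 'star', with invariant [b] in [nilebi] and [nileb]: an analysis with underlying /b/ and a rule producing [v] before the DAT suffix would wrongly predict alternation here too.
Therefore /v/ is basic and [b] is derived by word-final hardening (voiced fricatives become stops word-finally).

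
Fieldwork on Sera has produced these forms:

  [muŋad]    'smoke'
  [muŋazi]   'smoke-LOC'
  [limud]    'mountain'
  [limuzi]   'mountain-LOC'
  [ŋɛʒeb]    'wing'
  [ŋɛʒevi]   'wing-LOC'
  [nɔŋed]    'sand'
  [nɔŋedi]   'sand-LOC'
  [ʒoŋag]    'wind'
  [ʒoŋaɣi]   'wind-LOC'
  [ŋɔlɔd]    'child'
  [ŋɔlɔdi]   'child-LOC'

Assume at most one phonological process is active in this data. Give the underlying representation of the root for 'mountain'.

'mountain' shows [d] ~ [z] at the end of the stem ([limud] vs [limuzi]).
The stem 'child' ([ŋɔlɔd], [ŋɔlɔdi]) shows [d] unchanged in both environments, so [d] cannot be basic with [z] derived before the LOC suffix.
So /z/ is underlying, and a rule of word-final hardening — voiced fricatives become stops word-finally — gives [d].
The underlying form of 'mountain' is therefore /limuz/.

/limuz/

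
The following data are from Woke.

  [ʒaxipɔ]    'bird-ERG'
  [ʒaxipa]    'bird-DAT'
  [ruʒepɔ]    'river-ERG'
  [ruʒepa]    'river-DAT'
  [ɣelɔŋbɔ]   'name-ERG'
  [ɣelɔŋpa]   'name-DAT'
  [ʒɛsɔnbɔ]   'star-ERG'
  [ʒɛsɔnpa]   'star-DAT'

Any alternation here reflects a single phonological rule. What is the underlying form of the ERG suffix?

/-bɔ/

The ERG morpheme has two allomorphs, [-bɔ] and [-pɔ].
The DAT suffix, which begins with [p], is invariant after every stem; so [p] is not altered by any rule here.
So the underlying form is /-bɔ/, and voiced stops become voiceless after a vowel.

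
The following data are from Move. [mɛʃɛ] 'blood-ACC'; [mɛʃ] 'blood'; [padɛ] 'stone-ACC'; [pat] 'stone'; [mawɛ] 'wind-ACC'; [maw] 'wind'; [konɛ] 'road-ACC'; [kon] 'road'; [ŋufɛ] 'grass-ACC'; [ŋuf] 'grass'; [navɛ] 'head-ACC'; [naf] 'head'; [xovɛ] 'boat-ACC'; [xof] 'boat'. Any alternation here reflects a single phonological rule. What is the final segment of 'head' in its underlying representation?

/v/

'head' shows [v] ~ [f] at the end of the stem ([navɛ] vs [naf]).
But 'grass' keeps [f] in both environments ([ŋufɛ], [ŋuf]), so there is no rule changing /f/ to [v] before the ACC suffix.
So /v/ is underlying, and a rule of word-final obstruent devoicing — voiced obstruents become voiceless word-finally — gives [f].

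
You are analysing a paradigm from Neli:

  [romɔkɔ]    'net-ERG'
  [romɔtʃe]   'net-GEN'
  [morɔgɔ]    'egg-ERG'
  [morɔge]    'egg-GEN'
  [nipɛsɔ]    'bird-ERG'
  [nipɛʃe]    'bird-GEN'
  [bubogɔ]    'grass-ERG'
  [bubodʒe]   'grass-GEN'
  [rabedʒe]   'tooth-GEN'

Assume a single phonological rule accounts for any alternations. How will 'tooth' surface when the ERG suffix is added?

[rabegɔ]

'grass' shows [g] ~ [dʒ] at the end of the stem ([bubogɔ] vs [bubodʒe]).
But 'egg' keeps [g] in both environments ([morɔgɔ], [morɔge]), so there is no rule changing /g/ to [dʒ] before the GEN suffix.
The alternation reflects depalatalization: palato-alveolar /tʃ/, /dʒ/ and /ʃ/ become [k], [g] and [s] when no front vowel follows. /dʒ/ is underlying.
The one attested form of 'tooth', [rabedʒe], shows underlying /rabedʒ/. Applying the same rule when no front vowel follows gives [rabegɔ].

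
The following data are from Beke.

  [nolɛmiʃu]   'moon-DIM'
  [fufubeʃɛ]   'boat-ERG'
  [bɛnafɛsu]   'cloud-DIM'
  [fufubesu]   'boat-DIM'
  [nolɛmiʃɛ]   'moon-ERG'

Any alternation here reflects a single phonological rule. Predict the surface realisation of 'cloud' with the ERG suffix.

[bɛnafɛʃɛ]

The stem for 'boat' ends in [s] in [fufubesu] but [ʃ] in [fufubeʃɛ].
The stem 'moon' ([nolɛmiʃu], [nolɛmiʃɛ]) shows [ʃ] unchanged in both environments, so [ʃ] cannot be basic with [s] derived before the DIM suffix.
The underlying segment must be /s/; /s/ becomes palato-alveolar [ʃ] before a front vowel, yielding [ʃ] there.
The one attested form of 'cloud', [bɛnafɛsu], shows underlying /bɛnafɛs/. Applying the same rule before a front vowel gives [bɛnafɛʃɛ].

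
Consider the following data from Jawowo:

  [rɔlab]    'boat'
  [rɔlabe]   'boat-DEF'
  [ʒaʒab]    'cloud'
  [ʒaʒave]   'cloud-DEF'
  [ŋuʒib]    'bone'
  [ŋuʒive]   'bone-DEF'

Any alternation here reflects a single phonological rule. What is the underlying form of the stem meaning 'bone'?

/ŋuʒiv/

The stem for 'bone' ends in [b] in [ŋuʒib] but [v] in [ŋuʒive].
If /b/ were underlying and a rule turned it into [v] before the DEF suffix, 'boat' would also alternate; but it has [b] in both [rɔlab] and [rɔlabe].
Therefore /v/ is basic and [b] is derived by word-final hardening (voiced fricatives become stops word-finally).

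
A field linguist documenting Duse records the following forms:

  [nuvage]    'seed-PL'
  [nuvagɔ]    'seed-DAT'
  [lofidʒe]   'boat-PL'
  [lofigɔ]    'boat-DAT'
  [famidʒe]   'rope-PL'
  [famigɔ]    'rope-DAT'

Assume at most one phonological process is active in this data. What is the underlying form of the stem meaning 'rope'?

/famidʒ/

In [famidʒe] and [famigɔ] the final segment of 'rope' alternates: [dʒ] ~ [g].
The stem 'seed' ([nuvage], [nuvagɔ]) shows [g] unchanged in both environments, so [g] cannot be basic with [dʒ] derived before the PL suffix.
The alternation reflects depalatalization: palato-alveolar /dʒ/ becomes [g] when no front vowel follows. /dʒ/ is underlying.
Hence 'rope' is /famidʒ/ underlyingly.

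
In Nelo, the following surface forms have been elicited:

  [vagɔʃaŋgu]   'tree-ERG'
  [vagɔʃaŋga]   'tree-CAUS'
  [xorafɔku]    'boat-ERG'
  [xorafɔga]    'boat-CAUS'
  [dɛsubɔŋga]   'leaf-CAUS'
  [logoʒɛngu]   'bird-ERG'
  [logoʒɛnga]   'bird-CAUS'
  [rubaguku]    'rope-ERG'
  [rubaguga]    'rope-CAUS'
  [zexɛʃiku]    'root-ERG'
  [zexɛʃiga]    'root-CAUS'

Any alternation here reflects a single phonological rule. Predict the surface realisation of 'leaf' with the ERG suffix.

The ERG morpheme has two allomorphs, [-gu] and [-ku].
By contrast the CAUS suffix keeps its initial [g] throughout — that segment must be underlying.
So the underlying form is /-ku/, and voiceless stops become voiced after a nasal.
After 'leaf', which ends in a nasal, the suffix surfaces as [-gu], giving [dɛsubɔŋgu].

[dɛsubɔŋgu]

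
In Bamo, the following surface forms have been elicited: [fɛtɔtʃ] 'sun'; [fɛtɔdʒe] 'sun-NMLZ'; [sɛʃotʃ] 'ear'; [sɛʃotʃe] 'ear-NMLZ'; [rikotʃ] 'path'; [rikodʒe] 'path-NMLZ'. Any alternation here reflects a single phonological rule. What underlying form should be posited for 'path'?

/rikodʒ/

The stem for 'path' ends in [tʃ] in [rikotʃ] but [dʒ] in [rikodʒe].
If /tʃ/ were underlying and a rule turned it into [dʒ] before the NMLZ suffix, 'ear' would also alternate; but it has [tʃ] in both [sɛʃotʃ] and [sɛʃotʃe].
The alternation reflects word-final obstruent devoicing: voiced obstruents become voiceless word-finally. /dʒ/ is underlying.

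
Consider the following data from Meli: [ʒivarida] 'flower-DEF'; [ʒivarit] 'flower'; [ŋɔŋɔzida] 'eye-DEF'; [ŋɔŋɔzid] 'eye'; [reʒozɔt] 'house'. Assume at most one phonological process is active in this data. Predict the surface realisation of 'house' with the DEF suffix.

In [ʒivarida] and [ʒivarit] the final segment of 'flower' alternates: [d] ~ [t].
The stem 'eye' ([ŋɔŋɔzida], [ŋɔŋɔzid]) shows [d] unchanged in both environments, so [d] cannot be basic with [t] derived in isolation.
The underlying segment must be /t/; voiceless stops become voiced between vowels, yielding [d] there.
From [reʒozɔt] the stem 'house' is /reʒozɔt/; between vowels this yields [reʒozɔda].

[reʒozɔda]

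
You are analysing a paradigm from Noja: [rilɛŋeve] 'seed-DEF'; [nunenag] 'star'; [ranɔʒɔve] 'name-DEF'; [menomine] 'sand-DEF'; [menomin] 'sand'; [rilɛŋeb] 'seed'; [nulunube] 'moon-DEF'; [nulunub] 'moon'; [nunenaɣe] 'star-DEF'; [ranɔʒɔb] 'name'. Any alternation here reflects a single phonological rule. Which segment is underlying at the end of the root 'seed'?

In [rilɛŋeve] and [rilɛŋeb] the final segment of 'seed' alternates: [v] ~ [b].
If /b/ were underlying and a rule turned it into [v] before the DEF suffix, 'moon' would also alternate; but it has [b] in both [nulunube] and [nulunub].
Therefore /v/ is basic and [b] is derived by word-final hardening (voiced fricatives become stops word-finally).

/v/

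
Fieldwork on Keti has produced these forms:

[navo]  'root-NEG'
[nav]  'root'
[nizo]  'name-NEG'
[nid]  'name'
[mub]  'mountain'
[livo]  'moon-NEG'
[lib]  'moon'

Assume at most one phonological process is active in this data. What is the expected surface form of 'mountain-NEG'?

[muvo]

The stem for 'moon' ends in [v] in [livo] but [b] in [lib].
If /v/ were underlying and a rule turned it into [b] in isolation, 'root' would also alternate; but it has [v] in both [navo] and [nav].
Therefore /b/ is basic and [v] is derived by intervocalic spirantization (voiced stops become fricatives between vowels).
From [mub] the stem 'mountain' is /mub/; between vowels this yields [muvo].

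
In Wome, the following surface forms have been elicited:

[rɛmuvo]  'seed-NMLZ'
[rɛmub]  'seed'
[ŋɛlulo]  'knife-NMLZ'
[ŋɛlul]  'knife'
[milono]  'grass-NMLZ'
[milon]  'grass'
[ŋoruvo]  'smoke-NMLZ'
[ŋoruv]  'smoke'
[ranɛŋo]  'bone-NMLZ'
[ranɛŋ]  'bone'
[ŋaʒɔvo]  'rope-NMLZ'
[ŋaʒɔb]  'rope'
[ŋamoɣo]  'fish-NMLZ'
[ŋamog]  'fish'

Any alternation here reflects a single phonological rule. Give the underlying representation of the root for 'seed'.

/rɛmub/

The stem for 'seed' ends in [v] in [rɛmuvo] but [b] in [rɛmub].
The stem 'smoke' ([ŋoruvo], [ŋoruv]) shows [v] unchanged in both environments, so [v] cannot be basic with [b] derived in isolation.
The alternation reflects intervocalic spirantization: voiced stops become fricatives between vowels. /b/ is underlying.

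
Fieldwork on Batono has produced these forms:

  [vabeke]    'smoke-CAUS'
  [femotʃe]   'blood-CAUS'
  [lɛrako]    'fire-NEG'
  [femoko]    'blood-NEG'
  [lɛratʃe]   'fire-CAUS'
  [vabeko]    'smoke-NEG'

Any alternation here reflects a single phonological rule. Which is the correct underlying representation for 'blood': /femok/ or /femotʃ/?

In [femotʃe] and [femoko] the final segment of 'blood' alternates: [tʃ] ~ [k].
Compare 'smoke', with invariant [k] in [vabeke] and [vabeko]: an analysis with underlying /k/ and a rule producing [tʃ] before the CAUS suffix would wrongly predict alternation here too.
So /tʃ/ is underlying, and a rule of depalatalization — palato-alveolar /tʃ/ becomes [k] when no front vowel follows — gives [k].

/femotʃ/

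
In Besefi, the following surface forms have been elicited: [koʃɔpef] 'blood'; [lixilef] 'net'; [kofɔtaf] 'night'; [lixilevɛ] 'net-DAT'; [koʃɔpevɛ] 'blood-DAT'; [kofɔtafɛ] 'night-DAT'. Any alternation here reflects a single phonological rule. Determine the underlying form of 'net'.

'net' shows [v] ~ [f] at the end of the stem ([lixilevɛ] vs [lixilef]).
The stem 'night' ([kofɔtafɛ], [kofɔtaf]) shows [f] unchanged in both environments, so [f] cannot be basic with [v] derived before the DAT suffix.
So /v/ is underlying, and a rule of word-final obstruent devoicing — voiced obstruents become voiceless word-finally — gives [f].
Hence 'net' is /lixilev/ underlyingly.

/lixilev/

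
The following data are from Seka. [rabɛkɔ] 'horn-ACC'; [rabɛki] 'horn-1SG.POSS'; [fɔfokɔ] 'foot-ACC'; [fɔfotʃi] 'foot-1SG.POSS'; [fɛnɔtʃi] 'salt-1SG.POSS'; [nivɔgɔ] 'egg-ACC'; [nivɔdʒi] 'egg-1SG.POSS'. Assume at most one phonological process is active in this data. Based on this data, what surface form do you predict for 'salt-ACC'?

The stem for 'foot' ends in [k] in [fɔfokɔ] but [tʃ] in [fɔfotʃi].
The stem 'horn' ([rabɛkɔ], [rabɛki]) shows [k] unchanged in both environments, so [k] cannot be basic with [tʃ] derived before the 1SG.POSS suffix.
The alternation reflects depalatalization: palato-alveolar /tʃ/ and /dʒ/ become [k] and [g] when no front vowel follows. /tʃ/ is underlying.
The one attested form of 'salt', [fɛnɔtʃi], shows underlying /fɛnɔtʃ/. Applying the same rule when no front vowel follows gives [fɛnɔkɔ].

[fɛnɔkɔ]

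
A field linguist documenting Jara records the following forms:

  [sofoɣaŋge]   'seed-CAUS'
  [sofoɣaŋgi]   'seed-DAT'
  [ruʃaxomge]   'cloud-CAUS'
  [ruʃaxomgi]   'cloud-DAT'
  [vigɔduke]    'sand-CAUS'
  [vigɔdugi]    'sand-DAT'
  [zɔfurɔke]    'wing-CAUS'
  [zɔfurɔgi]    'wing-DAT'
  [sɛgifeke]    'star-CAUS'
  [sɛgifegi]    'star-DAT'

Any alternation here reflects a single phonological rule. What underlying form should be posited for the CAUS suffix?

/-ke/

The CAUS suffix surfaces as [-ge] and [-ke], depending on the final segment of the stem.
By contrast the DAT suffix keeps its initial [g] throughout — that segment must be underlying.
The CAUS suffix is therefore /-ke/ underlyingly, with post-nasal voicing: voiceless stops become voiced after a nasal.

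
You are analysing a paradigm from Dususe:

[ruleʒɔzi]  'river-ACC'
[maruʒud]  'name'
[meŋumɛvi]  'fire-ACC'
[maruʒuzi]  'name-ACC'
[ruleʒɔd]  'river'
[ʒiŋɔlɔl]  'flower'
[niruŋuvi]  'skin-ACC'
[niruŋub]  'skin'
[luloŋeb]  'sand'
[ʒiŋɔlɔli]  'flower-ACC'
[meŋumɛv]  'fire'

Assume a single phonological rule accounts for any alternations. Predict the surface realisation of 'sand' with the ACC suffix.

[luloŋevi]

The stem for 'skin' ends in [b] in [niruŋub] but [v] in [niruŋuvi].
Compare 'fire', with invariant [v] in [meŋumɛv] and [meŋumɛvi]: an analysis with underlying /v/ and a rule producing [b] in isolation would wrongly predict alternation here too.
Therefore /b/ is basic and [v] is derived by intervocalic spirantization (voiced stops become fricatives between vowels).
The one attested form of 'sand', [luloŋeb], shows underlying /luloŋeb/. Applying the same rule between vowels gives [luloŋevi].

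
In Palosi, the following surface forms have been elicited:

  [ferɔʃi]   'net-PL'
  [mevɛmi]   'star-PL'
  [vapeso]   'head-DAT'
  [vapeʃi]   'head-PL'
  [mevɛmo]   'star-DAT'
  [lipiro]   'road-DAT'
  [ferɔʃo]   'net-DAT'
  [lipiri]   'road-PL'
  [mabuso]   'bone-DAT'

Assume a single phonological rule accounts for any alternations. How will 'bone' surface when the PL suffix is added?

[mabuʃi]

'head' shows [ʃ] ~ [s] at the end of the stem ([vapeʃi] vs [vapeso]).
But 'net' keeps [ʃ] in both environments ([ferɔʃi], [ferɔʃo]), so there is no rule changing /ʃ/ to [s] before the DAT suffix.
Therefore /s/ is basic and [ʃ] is derived by palatalization before a front vowel (/s/ becomes palato-alveolar [ʃ] before a front vowel).
From [mabuso] the stem 'bone' is /mabus/; before a front vowel this yields [mabuʃi].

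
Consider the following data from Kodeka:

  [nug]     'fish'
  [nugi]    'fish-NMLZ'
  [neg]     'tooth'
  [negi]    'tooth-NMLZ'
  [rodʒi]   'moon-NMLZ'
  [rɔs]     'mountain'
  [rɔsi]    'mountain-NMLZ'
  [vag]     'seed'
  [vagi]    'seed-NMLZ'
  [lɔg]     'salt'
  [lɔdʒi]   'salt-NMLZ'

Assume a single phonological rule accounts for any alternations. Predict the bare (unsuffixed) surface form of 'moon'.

[rog]

'salt' shows [g] ~ [dʒ] at the end of the stem ([lɔg] vs [lɔdʒi]).
The stem 'seed' ([vag], [vagi]) shows [g] unchanged in both environments, so [g] cannot be basic with [dʒ] derived before the NMLZ suffix.
The alternation reflects depalatalization: palato-alveolar /dʒ/ becomes [g] when no front vowel follows. /dʒ/ is underlying.
The one attested form of 'moon', [rodʒi], shows underlying /rodʒ/. Applying the same rule when no front vowel follows gives [rog].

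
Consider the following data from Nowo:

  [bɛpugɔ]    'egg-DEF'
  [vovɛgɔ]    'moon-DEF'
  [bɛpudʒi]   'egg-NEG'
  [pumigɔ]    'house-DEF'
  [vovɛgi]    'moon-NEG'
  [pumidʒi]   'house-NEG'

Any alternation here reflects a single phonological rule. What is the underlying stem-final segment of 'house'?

/dʒ/

'house' shows [dʒ] ~ [g] at the end of the stem ([pumidʒi] vs [pumigɔ]).
If /g/ were underlying and a rule turned it into [dʒ] before the NEG suffix, 'moon' would also alternate; but it has [g] in both [vovɛgi] and [vovɛgɔ].
Therefore /dʒ/ is basic and [g] is derived by depalatalization (palato-alveolar /dʒ/ becomes [g] when no front vowel follows).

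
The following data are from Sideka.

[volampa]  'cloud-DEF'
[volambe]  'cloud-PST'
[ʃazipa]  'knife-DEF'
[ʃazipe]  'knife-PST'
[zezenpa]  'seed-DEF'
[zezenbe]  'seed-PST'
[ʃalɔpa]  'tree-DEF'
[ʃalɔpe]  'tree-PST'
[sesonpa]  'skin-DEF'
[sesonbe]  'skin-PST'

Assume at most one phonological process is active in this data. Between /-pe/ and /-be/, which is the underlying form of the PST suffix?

/-be/

The PST suffix surfaces as [-be] and [-pe], depending on the final segment of the stem.
The DEF suffix, which begins with [p], is invariant after every stem; so [p] is not altered by any rule here.
So the underlying form is /-be/, and voiced stops become voiceless after a vowel.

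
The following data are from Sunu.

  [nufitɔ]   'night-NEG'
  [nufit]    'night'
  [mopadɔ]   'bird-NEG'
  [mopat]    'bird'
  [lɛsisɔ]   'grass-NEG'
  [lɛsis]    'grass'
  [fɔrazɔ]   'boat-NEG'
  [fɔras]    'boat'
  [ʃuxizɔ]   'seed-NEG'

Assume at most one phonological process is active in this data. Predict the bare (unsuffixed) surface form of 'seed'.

[ʃuxis]

'boat' shows [z] ~ [s] at the end of the stem ([fɔrazɔ] vs [fɔras]).
The stem 'grass' ([lɛsisɔ], [lɛsis]) shows [s] unchanged in both environments, so [s] cannot be basic with [z] derived before the NEG suffix.
Therefore /z/ is basic and [s] is derived by word-final obstruent devoicing (voiced obstruents become voiceless word-finally).
From [ʃuxizɔ] the stem 'seed' is /ʃuxiz/; word-finally this yields [ʃuxis].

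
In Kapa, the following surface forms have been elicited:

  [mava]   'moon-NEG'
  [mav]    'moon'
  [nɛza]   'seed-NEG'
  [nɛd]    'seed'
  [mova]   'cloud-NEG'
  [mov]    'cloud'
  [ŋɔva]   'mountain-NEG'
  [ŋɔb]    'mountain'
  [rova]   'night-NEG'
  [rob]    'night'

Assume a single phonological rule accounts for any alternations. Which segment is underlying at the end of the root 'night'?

/b/

The stem for 'night' ends in [v] in [rova] but [b] in [rob].
The stem 'moon' ([mava], [mav]) shows [v] unchanged in both environments, so [v] cannot be basic with [b] derived in isolation.
The alternation reflects intervocalic spirantization: voiced stops become fricatives between vowels. /b/ is underlying.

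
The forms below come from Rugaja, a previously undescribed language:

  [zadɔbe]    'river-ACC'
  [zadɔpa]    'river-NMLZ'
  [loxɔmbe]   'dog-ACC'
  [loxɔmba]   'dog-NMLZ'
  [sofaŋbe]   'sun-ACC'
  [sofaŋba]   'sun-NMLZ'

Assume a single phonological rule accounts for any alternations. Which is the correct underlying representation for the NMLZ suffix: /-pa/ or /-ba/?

/-pa/

The NMLZ morpheme has two allomorphs, [-ba] and [-pa].
By contrast the ACC suffix keeps its initial [b] throughout — that segment must be underlying.
So the underlying form is /-pa/, and voiceless stops become voiced after a nasal.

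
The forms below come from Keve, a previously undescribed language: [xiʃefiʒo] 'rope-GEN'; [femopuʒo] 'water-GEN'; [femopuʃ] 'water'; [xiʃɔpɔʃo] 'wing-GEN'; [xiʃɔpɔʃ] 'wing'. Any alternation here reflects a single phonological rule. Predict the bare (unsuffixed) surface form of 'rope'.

[xiʃefiʃ]

The stem for 'water' ends in [ʒ] in [femopuʒo] but [ʃ] in [femopuʃ].
Compare 'wing', with invariant [ʃ] in [xiʃɔpɔʃo] and [xiʃɔpɔʃ]: an analysis with underlying /ʃ/ and a rule producing [ʒ] before the GEN suffix would wrongly predict alternation here too.
The underlying segment must be /ʒ/; voiced obstruents become voiceless word-finally, yielding [ʃ] there.
The one attested form of 'rope', [xiʃefiʒo], shows underlying /xiʃefiʒ/. Applying the same rule word-finally gives [xiʃefiʃ].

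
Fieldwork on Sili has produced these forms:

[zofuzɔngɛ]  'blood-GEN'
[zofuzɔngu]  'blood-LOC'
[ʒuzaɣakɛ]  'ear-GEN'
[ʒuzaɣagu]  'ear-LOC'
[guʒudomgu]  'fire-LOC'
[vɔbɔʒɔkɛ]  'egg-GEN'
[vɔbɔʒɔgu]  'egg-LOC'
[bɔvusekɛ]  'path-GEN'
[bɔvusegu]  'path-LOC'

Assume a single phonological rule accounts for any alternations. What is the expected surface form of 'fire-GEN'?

[guʒudomgɛ]

The GEN suffix surfaces as [-gɛ] and [-kɛ], depending on the final segment of the stem.
The LOC suffix, which begins with [g], is invariant after every stem; so [g] is not altered by any rule here.
The GEN suffix is therefore /-kɛ/ underlyingly, with post-nasal voicing: voiceless stops become voiced after a nasal.
After 'fire', which ends in a nasal, the suffix surfaces as [-gɛ], giving [guʒudomgɛ].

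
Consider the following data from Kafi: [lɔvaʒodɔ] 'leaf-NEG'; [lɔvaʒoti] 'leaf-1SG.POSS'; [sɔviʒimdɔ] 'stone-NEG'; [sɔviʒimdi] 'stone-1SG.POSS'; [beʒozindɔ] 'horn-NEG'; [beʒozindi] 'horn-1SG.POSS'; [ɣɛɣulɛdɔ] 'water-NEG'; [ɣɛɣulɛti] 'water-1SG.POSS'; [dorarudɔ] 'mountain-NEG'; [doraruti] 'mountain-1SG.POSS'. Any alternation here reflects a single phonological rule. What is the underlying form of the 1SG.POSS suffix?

/-ti/

The 1SG.POSS morpheme has two allomorphs, [-di] and [-ti].
The NEG suffix, which begins with [d], is invariant after every stem; so [d] is not altered by any rule here.
The 1SG.POSS suffix is therefore /-ti/ underlyingly, with post-nasal voicing: voiceless stops become voiced after a nasal.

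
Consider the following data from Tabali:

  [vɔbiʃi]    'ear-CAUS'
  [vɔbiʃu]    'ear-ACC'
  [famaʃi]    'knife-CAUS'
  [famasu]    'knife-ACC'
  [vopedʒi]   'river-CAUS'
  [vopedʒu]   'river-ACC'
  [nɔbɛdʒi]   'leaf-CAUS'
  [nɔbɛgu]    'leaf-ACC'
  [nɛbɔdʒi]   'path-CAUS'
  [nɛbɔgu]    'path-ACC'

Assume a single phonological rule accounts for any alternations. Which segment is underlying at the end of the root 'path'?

/g/

'path' shows [dʒ] ~ [g] at the end of the stem ([nɛbɔdʒi] vs [nɛbɔgu]).
But 'river' keeps [dʒ] in both environments ([vopedʒi], [vopedʒu]), so there is no rule changing /dʒ/ to [g] before the ACC suffix.
The alternation reflects palatalization before a front vowel: /g/ and /s/ become palato-alveolar [dʒ] and [ʃ] before a front vowel. /g/ is underlying.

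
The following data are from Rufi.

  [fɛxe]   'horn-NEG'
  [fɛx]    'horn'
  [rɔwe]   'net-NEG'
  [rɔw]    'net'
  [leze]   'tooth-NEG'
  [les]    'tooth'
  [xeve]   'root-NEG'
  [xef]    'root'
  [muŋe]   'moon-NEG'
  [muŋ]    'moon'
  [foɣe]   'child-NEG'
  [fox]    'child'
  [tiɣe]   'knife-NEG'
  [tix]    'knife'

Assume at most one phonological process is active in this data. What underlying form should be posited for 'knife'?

/tiɣ/

The root 'knife' surfaces as [tiɣe] and [tix], with a stem-final [ɣ] ~ [x] alternation.
The stem 'horn' ([fɛxe], [fɛx]) shows [x] unchanged in both environments, so [x] cannot be basic with [ɣ] derived before the NEG suffix.
So /ɣ/ is underlying, and a rule of word-final obstruent devoicing — voiced obstruents become voiceless word-finally — gives [x].
So 'knife' = /tiɣ/.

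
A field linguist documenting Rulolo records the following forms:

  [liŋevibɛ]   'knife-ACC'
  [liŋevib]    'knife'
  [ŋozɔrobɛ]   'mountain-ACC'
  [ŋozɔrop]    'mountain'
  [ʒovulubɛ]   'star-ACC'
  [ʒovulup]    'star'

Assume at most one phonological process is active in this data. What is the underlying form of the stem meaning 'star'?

/ʒovulup/

In [ʒovulubɛ] and [ʒovulup] the final segment of 'star' alternates: [b] ~ [p].
If /b/ were underlying and a rule turned it into [p] in isolation, 'knife' would also alternate; but it has [b] in both [liŋevibɛ] and [liŋevib].
The alternation reflects intervocalic voicing: voiceless stops become voiced between vowels. /p/ is underlying.
The underlying form of 'star' is therefore /ʒovulup/.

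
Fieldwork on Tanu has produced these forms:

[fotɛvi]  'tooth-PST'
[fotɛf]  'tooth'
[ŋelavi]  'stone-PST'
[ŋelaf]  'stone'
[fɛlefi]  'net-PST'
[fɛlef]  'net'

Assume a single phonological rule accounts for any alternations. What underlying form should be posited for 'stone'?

/ŋelav/

In [ŋelavi] and [ŋelaf] the final segment of 'stone' alternates: [v] ~ [f].
Compare 'net', with invariant [f] in [fɛlefi] and [fɛlef]: an analysis with underlying /f/ and a rule producing [v] before the PST suffix would wrongly predict alternation here too.
So /v/ is underlying, and a rule of word-final obstruent devoicing — voiced obstruents become voiceless word-finally — gives [f].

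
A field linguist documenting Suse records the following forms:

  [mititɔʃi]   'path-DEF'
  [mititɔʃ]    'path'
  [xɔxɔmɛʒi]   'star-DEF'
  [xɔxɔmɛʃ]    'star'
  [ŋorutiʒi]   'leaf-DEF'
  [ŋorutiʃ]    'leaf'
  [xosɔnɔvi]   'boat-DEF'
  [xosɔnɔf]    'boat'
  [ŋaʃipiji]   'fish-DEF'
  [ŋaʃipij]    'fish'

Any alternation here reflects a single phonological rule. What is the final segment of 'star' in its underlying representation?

'star' shows [ʒ] ~ [ʃ] at the end of the stem ([xɔxɔmɛʒi] vs [xɔxɔmɛʃ]).
If /ʃ/ were underlying and a rule turned it into [ʒ] before the DEF suffix, 'path' would also alternate; but it has [ʃ] in both [mititɔʃi] and [mititɔʃ].
Therefore /ʒ/ is basic and [ʃ] is derived by word-final obstruent devoicing (voiced obstruents become voiceless word-finally).

/ʒ/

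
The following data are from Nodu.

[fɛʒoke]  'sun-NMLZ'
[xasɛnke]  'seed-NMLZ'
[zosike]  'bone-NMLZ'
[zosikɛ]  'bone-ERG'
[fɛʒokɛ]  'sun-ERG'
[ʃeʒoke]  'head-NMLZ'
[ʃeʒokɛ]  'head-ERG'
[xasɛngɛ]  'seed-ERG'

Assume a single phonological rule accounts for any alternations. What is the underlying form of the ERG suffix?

The ERG suffix surfaces as [-gɛ] and [-kɛ], depending on the final segment of the stem.
The NMLZ suffix, which begins with [k], is invariant after every stem; so [k] is not altered by any rule here.
The ERG suffix is therefore /-gɛ/ underlyingly, with post-vocalic devoicing: voiced stops become voiceless after a vowel.

/-gɛ/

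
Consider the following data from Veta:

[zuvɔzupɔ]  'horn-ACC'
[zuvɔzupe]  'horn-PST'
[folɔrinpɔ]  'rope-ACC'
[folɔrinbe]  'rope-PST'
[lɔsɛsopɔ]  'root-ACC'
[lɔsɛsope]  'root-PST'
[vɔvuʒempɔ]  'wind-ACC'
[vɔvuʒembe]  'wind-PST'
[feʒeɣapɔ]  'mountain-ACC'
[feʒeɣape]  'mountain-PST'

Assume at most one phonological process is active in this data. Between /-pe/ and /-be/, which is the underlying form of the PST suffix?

The PST suffix surfaces as [-be] and [-pe], depending on the final segment of the stem.
The ACC suffix, which begins with [p], is invariant after every stem; so [p] is not altered by any rule here.
The PST suffix is therefore /-be/ underlyingly, with post-vocalic devoicing: voiced stops become voiceless after a vowel.

/-be/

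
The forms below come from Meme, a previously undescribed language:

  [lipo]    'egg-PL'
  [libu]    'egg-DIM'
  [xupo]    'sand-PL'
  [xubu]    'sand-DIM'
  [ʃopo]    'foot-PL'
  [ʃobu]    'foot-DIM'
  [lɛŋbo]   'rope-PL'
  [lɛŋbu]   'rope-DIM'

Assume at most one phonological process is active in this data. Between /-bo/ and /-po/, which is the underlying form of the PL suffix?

/-po/

The PL morpheme has two allomorphs, [-bo] and [-po].
The DIM suffix, which begins with [b], is invariant after every stem; so [b] is not altered by any rule here.
The PL suffix is therefore /-po/ underlyingly, with post-nasal voicing: voiceless stops become voiced after a nasal.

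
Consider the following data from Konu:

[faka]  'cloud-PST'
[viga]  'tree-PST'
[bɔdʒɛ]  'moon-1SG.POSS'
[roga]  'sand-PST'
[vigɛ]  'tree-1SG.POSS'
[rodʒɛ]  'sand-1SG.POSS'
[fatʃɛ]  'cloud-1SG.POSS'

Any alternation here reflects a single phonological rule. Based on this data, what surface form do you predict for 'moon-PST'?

[bɔga]

'sand' shows [dʒ] ~ [g] at the end of the stem ([rodʒɛ] vs [roga]).
If /g/ were underlying and a rule turned it into [dʒ] before the 1SG.POSS suffix, 'tree' would also alternate; but it has [g] in both [vigɛ] and [viga].
The underlying segment must be /dʒ/; palato-alveolar /tʃ/ and /dʒ/ become [k] and [g] when no front vowel follows, yielding [g] there.
The one attested form of 'moon', [bɔdʒɛ], shows underlying /bɔdʒ/. Applying the same rule when no front vowel follows gives [bɔga].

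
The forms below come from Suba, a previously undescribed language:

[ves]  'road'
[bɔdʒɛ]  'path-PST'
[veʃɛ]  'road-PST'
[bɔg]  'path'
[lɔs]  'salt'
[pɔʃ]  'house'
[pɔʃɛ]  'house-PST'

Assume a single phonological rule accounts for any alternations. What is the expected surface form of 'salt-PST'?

[lɔʃɛ]

The stem for 'road' ends in [ʃ] in [veʃɛ] but [s] in [ves].
Compare 'house', with invariant [ʃ] in [pɔʃɛ] and [pɔʃ]: an analysis with underlying /ʃ/ and a rule producing [s] in isolation would wrongly predict alternation here too.
Therefore /s/ is basic and [ʃ] is derived by palatalization before a front vowel (/g/ and /s/ become palato-alveolar [dʒ] and [ʃ] before a front vowel).
From [lɔs] the stem 'salt' is /lɔs/; before a front vowel this yields [lɔʃɛ].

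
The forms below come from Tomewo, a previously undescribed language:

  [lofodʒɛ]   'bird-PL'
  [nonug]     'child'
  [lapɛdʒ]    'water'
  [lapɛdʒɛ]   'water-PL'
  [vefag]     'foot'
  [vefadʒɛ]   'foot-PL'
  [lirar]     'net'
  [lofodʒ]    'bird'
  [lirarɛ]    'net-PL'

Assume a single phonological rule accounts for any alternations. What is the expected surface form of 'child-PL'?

[nonudʒɛ]

The root 'foot' surfaces as [vefag] and [vefadʒɛ], with a stem-final [g] ~ [dʒ] alternation.
The stem 'water' ([lapɛdʒ], [lapɛdʒɛ]) shows [dʒ] unchanged in both environments, so [dʒ] cannot be basic with [g] derived in isolation.
The alternation reflects palatalization before a front vowel: /g/ becomes palato-alveolar [dʒ] before a front vowel. /g/ is underlying.
The one attested form of 'child', [nonug], shows underlying /nonug/. Applying the same rule before a front vowel gives [nonudʒɛ].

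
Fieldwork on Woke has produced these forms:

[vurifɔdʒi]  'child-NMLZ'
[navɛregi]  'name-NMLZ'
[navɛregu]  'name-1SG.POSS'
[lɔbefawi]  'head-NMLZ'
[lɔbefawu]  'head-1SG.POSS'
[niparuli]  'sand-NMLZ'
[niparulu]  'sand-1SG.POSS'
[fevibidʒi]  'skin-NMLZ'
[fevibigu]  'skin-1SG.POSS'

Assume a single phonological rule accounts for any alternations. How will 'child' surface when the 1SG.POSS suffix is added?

The root 'skin' surfaces as [fevibidʒi] and [fevibigu], with a stem-final [dʒ] ~ [g] alternation.
Compare 'name', with invariant [g] in [navɛregi] and [navɛregu]: an analysis with underlying /g/ and a rule producing [dʒ] before the NMLZ suffix would wrongly predict alternation here too.
So /dʒ/ is underlying, and a rule of depalatalization — palato-alveolar /dʒ/ becomes [g] when no front vowel follows — gives [g].
The one attested form of 'child', [vurifɔdʒi], shows underlying /vurifɔdʒ/. Applying the same rule when no front vowel follows gives [vurifɔgu].

[vurifɔgu]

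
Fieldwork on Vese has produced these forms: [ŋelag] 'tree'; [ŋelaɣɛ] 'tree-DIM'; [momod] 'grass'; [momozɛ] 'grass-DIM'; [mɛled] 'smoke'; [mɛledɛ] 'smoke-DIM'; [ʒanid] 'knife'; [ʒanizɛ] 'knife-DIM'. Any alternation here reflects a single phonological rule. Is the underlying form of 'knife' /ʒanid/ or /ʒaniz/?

/ʒaniz/

'knife' shows [d] ~ [z] at the end of the stem ([ʒanid] vs [ʒanizɛ]).
The stem 'smoke' ([mɛled], [mɛledɛ]) shows [d] unchanged in both environments, so [d] cannot be basic with [z] derived before the DIM suffix.
The alternation reflects word-final hardening: voiced fricatives become stops word-finally. /z/ is underlying.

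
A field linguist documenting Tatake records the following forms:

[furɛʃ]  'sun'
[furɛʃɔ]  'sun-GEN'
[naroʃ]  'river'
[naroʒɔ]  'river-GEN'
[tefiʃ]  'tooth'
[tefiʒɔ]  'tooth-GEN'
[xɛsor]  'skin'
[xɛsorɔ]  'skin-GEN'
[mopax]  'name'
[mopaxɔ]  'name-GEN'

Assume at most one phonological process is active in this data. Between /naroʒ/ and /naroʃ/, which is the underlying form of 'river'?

/naroʒ/

The root 'river' surfaces as [naroʃ] and [naroʒɔ], with a stem-final [ʃ] ~ [ʒ] alternation.
If /ʃ/ were underlying and a rule turned it into [ʒ] before the GEN suffix, 'sun' would also alternate; but it has [ʃ] in both [furɛʃ] and [furɛʃɔ].
The alternation reflects word-final obstruent devoicing: voiced obstruents become voiceless word-finally. /ʒ/ is underlying.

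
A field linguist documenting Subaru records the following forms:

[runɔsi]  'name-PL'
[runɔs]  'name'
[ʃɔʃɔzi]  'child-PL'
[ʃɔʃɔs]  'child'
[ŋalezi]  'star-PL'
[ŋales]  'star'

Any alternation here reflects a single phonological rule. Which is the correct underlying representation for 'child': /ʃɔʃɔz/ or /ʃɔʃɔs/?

The stem for 'child' ends in [z] in [ʃɔʃɔzi] but [s] in [ʃɔʃɔs].
If /s/ were underlying and a rule turned it into [z] before the PL suffix, 'name' would also alternate; but it has [s] in both [runɔsi] and [runɔs].
Therefore /z/ is basic and [s] is derived by word-final obstruent devoicing (voiced obstruents become voiceless word-finally).

/ʃɔʃɔz/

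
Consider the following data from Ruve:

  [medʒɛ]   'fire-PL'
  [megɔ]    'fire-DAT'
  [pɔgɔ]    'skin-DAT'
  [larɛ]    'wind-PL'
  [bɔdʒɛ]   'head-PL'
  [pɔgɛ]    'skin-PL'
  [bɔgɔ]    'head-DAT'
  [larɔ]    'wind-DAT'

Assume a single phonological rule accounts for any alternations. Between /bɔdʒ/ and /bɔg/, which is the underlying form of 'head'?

/bɔdʒ/

In [bɔdʒɛ] and [bɔgɔ] the final segment of 'head' alternates: [dʒ] ~ [g].
But 'skin' keeps [g] in both environments ([pɔgɛ], [pɔgɔ]), so there is no rule changing /g/ to [dʒ] before the PL suffix.
Therefore /dʒ/ is basic and [g] is derived by depalatalization (palato-alveolar /dʒ/ becomes [g] when no front vowel follows).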